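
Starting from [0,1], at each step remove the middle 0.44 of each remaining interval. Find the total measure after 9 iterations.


Step 1: At each step, fraction remaining = 1 - 0.44 = 0.56
Step 2: After 9 steps, measure = (0.56)^9
Result = 0.005416


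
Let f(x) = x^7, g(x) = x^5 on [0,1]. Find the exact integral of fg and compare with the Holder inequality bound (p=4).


Step 1: Exact integral of f*g = integral(x^12, 0, 1) = 1/13
     = 0.076923
Step 2: Holder bound with p=4, q=1.333333:
  ||f||_p = (integral x^28 dx)^(1/4) = (1/29)^(1/4) = 0.430924
  ||g||_q = (integral x^6.666667 dx)^(1/1.333333) = (1/7.666667)^(1/1.333333) = 0.217043
Step 3: Holder bound = ||f||_p * ||g||_q = 0.430924 * 0.217043 = 0.093529
Verification: 0.076923 <= 0.093529 (Holder holds)


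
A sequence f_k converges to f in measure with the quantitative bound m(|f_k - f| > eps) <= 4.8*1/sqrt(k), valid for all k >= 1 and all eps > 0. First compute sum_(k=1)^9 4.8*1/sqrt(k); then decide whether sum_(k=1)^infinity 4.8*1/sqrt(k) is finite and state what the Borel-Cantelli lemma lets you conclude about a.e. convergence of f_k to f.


Step 1: List the terms 4.8*1/sqrt(k) for k = 1 to 9:
  k=1: 4.8
  k=2: 3.394113
  k=3: 2.771281
  k=4: 2.4
  k=5: 2.146625
  k=6: 1.959592
  k=7: 1.814229
  k=8: 1.697056
  k=9: 1.6
Step 2: Partial sum = 4.8 + 3.394113 + 2.771281 + 2.4 + 2.146625 + 1.959592 + 1.814229 + 1.697056 + 1.6
     = 22.582897
Step 3: The full series sum_(k>=1) 4.8*1/sqrt(k) diverges (p-series with p = 1/2 <= 1; a nonzero constant multiple of a divergent series diverges).
Step 4: The (first) Borel-Cantelli lemma requires a summable sequence of measures, so it does not apply here;
        from this bound alone no conclusion about a.e. convergence can be drawn (convergence in measure still
        gives an a.e.-convergent subsequence, but not a.e. convergence of the whole sequence).
Conclusion: series diverges; Borel-Cantelli is inconclusive about a.e. convergence of f_k.


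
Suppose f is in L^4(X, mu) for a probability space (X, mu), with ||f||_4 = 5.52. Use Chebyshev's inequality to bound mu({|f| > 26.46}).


Chebyshev/Markov inequality: mu(|f| > eps) <= (||f||_p / eps)^p
Step 1: ||f||_4 / eps = 5.52 / 26.46 = 0.208617
Step 2: Raise to power p = 4:
  (0.208617)^4 = 0.001894
Step 3: Therefore mu(|f| > 26.46) <= 0.001894


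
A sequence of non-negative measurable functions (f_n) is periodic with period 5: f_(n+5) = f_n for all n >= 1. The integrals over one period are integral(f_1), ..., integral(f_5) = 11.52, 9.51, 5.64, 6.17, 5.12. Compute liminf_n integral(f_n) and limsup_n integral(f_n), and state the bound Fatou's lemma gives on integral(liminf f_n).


The sequence (integral(f_n)) is periodic with period 5, repeating the values 11.52, 9.51, 5.64, 6.17, 5.12 indefinitely.
Step 1: For a periodic sequence, every tail (a_m, a_(m+1), ...) contains all 5 period values infinitely often.
Step 2: Hence inf of every tail = min of the period values = min(11.52, 9.51, 5.64, 6.17, 5.12) = 5.12.
        liminf_n integral(f_n) = sup over m of (inf of tail from m) = 5.12.
Step 3: Similarly sup of every tail = max of the period values = 11.52.
        limsup_n integral(f_n) = 11.52.
Step 4: Fatou's lemma: integral(liminf_n f_n) <= liminf_n integral(f_n) = 5.12.
        So the integral of the pointwise liminf is at most 5.12.


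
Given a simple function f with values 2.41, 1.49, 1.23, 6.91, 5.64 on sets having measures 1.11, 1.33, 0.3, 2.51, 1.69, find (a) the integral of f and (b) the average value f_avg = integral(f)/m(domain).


Step 1: Integral = sum(value_i * measure_i)
= 2.41*1.11 + 1.49*1.33 + 1.23*0.3 + 6.91*2.51 + 5.64*1.69
= 2.6751 + 1.9817 + 0.369 + 17.3441 + 9.5316
= 31.9015
Step 2: Total measure of domain = 1.11 + 1.33 + 0.3 + 2.51 + 1.69 = 6.94
Step 3: Average value = 31.9015 / 6.94 = 4.596758


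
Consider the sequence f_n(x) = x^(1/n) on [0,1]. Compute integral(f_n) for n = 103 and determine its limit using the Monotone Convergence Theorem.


At n = 103: f_103(x) = x^(1/103).
Step 1: integral(x^(1/103), 0, 1) = [x^(1/103+1) / (1/103+1)] from 0 to 1
     = 1 / (1/103 + 1) = 1 / ((103+1)/103) = 103/(103+1)
     = 103/104 = 0.990385
Step 2: As n -> infinity, f_n(x) = x^(1/n) -> 1 for x in (0,1], and f_n is increasing in n.
By MCT, lim_n integral(f_n) = integral(lim_n f_n) = integral(1, 0, 1) = 1.
Step 3: Verify convergence: 103/104 = 0.990385 -> 1


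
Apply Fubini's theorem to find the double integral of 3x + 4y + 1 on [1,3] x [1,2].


By Fubini, integrate in x first, then y.
Step 1: Fix y, integrate over x in [1,3]:
  integral(3x + 4y + 1, x=1..3)
  = 3*(3^2 - 1^2)/2 + (4y + 1)*(3 - 1)
  = 12 + (4y + 1)*2
  = 12 + 8y + 2
  = 14 + 8y
Step 2: Integrate over y in [1,2]:
  integral(14 + 8y, y=1..2)
  = 14*1 + 8*(2^2 - 1^2)/2
  = 14 + 12
  = 26


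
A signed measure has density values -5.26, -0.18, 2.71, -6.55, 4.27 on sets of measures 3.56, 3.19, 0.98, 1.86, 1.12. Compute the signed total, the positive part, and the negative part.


Step 1: Compute signed measure on each set:
  Set 1: -5.26 * 3.56 = -18.7256
  Set 2: -0.18 * 3.19 = -0.5742
  Set 3: 2.71 * 0.98 = 2.6558
  Set 4: -6.55 * 1.86 = -12.183
  Set 5: 4.27 * 1.12 = 4.7824
Step 2: Total signed measure = (-18.7256) + (-0.5742) + (2.6558) + (-12.183) + (4.7824)
     = -24.0446
Step 3: Positive part mu+(X) = sum of positive contributions = 7.4382
Step 4: Negative part mu-(X) = |sum of negative contributions| = 31.4828


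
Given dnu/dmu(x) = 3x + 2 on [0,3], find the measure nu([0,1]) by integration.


nu(A) = integral_A (dnu/dmu) dmu = integral_0^1 (3x + 2) dx
Step 1: Antiderivative F(x) = (3/2)x^2 + 2x
Step 2: F(1) = (3/2)*1^2 + 2*1 = 1.5 + 2 = 3.5
Step 3: F(0) = (3/2)*0^2 + 2*0 = 0.0 + 0 = 0.0
Step 4: nu([0,1]) = F(1) - F(0) = 3.5 - 0.0 = 3.5


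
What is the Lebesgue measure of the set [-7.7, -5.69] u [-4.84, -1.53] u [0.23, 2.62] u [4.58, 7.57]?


For pairwise disjoint intervals, m(union) = sum of lengths.
= (-5.69 - -7.7) + (-1.53 - -4.84) + (2.62 - 0.23) + (7.57 - 4.58)
= 2.01 + 3.31 + 2.39 + 2.99
= 10.7


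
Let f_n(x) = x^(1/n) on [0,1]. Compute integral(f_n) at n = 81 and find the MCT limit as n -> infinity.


At n = 81: f_81(x) = x^(1/81).
Step 1: integral(x^(1/81), 0, 1) = [x^(1/81+1) / (1/81+1)] from 0 to 1
     = 1 / (1/81 + 1) = 1 / ((81+1)/81) = 81/(81+1)
     = 81/82 = 0.987805
Step 2: As n -> infinity, f_n(x) = x^(1/n) -> 1 for x in (0,1], and f_n is increasing in n.
By MCT, lim_n integral(f_n) = integral(lim_n f_n) = integral(1, 0, 1) = 1.
Step 3: Verify convergence: 81/82 = 0.987805 -> 1


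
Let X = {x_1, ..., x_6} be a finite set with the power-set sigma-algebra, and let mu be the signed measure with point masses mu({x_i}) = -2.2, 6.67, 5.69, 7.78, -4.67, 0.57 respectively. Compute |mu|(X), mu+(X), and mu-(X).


Step 1: Every measurable set is a union of atoms (the cells / points), so a Hahn decomposition is
  obtained by grouping atoms by sign: P = union of atoms with mu > 0, N = union of the remaining atoms.
  Atoms in P (indices): 2, 3, 4, 6;  atoms in N (indices): 1, 5
  Positive values: 6.67, 5.69, 7.78, 0.57
  Negative values: -2.2, -4.67
Step 2: mu+(X) = mu(P) = sum of positive atom values = 20.71
Step 3: mu-(X) = -mu(N) = sum of |negative atom values| = 6.87
Step 4: |mu|(X) = mu+(X) + mu-(X) = 20.71 + 6.87 = 27.58


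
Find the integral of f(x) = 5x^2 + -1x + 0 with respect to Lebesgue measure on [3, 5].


The Lebesgue integral of a Riemann-integrable function agrees with the Riemann integral.
Antiderivative F(x) = (5/3)x^3 + (-1/2)x^2 + 0x
F(5) = (5/3)*5^3 + (-1/2)*5^2 + 0*5
     = (5/3)*125 + (-1/2)*25 + 0*5
     = 208.333333 + -12.5 + 0
     = 195.833333
F(3) = 40.5
Integral = F(5) - F(3) = 195.833333 - 40.5 = 155.333333


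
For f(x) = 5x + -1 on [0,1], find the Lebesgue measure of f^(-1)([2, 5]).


f^(-1)([2, 5]) = {x : 2 <= 5x + -1 <= 5}
Solving: (2 - -1)/5 <= x <= (5 - -1)/5
= [0.6, 1.2]
Intersecting with [0,1]: [0.6, 1]
Measure = 1 - 0.6 = 0.4


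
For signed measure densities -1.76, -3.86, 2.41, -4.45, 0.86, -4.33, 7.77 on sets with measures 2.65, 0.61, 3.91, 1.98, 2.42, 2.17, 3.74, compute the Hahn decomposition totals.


Step 1: Compute signed measure on each set:
  Set 1: -1.76 * 2.65 = -4.664
  Set 2: -3.86 * 0.61 = -2.3546
  Set 3: 2.41 * 3.91 = 9.4231
  Set 4: -4.45 * 1.98 = -8.811
  Set 5: 0.86 * 2.42 = 2.0812
  Set 6: -4.33 * 2.17 = -9.3961
  Set 7: 7.77 * 3.74 = 29.0598
Step 2: Total signed measure = (-4.664) + (-2.3546) + (9.4231) + (-8.811) + (2.0812) + (-9.3961) + (29.0598)
     = 15.3384
Step 3: Positive part mu+(X) = sum of positive contributions = 40.5641
Step 4: Negative part mu-(X) = |sum of negative contributions| = 25.2257


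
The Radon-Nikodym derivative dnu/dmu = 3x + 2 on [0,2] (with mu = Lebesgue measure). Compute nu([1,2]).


nu(A) = integral_A (dnu/dmu) dmu = integral_1^2 (3x + 2) dx
Step 1: Antiderivative F(x) = (3/2)x^2 + 2x
Step 2: F(2) = (3/2)*2^2 + 2*2 = 6 + 4 = 10
Step 3: F(1) = (3/2)*1^2 + 2*1 = 1.5 + 2 = 3.5
Step 4: nu([1,2]) = F(2) - F(1) = 10 - 3.5 = 6.5


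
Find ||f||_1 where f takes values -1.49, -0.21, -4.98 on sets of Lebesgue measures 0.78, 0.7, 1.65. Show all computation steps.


Step 1: Compute |f_i|^1 for each value:
  |-1.49|^1 = 1.49
  |-0.21|^1 = 0.21
  |-4.98|^1 = 4.98
Step 2: Multiply by measures and sum:
  1.49 * 0.78 = 1.1622
  0.21 * 0.7 = 0.147
  4.98 * 1.65 = 8.217
Sum = 1.1622 + 0.147 + 8.217 = 9.5262
Step 3: Take the p-th root:
||f||_1 = (9.5262)^(1/1) = 9.5262


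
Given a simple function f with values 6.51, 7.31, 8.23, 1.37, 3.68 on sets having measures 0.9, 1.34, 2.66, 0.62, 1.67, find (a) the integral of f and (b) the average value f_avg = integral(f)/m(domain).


Step 1: Integral = sum(value_i * measure_i)
= 6.51*0.9 + 7.31*1.34 + 8.23*2.66 + 1.37*0.62 + 3.68*1.67
= 5.859 + 9.7954 + 21.8918 + 0.8494 + 6.1456
= 44.5412
Step 2: Total measure of domain = 0.9 + 1.34 + 2.66 + 0.62 + 1.67 = 7.19
Step 3: Average value = 44.5412 / 7.19 = 6.194882


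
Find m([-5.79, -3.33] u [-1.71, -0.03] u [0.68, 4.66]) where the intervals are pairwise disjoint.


For pairwise disjoint intervals, m(union) = sum of lengths.
= (-3.33 - -5.79) + (-0.03 - -1.71) + (4.66 - 0.68)
= 2.46 + 1.68 + 3.98
= 8.12


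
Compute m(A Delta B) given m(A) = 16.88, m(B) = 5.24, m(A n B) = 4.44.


m(A Delta B) = m(A) + m(B) - 2*m(A n B)
= 16.88 + 5.24 - 2*4.44
= 16.88 + 5.24 - 8.88
= 13.24


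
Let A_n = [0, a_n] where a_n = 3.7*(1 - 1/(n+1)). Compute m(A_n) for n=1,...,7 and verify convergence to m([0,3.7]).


By continuity of measure from below: if A_n increases to A, then m(A_n) -> m(A).
Here A = [0, 3.7], so m(A) = 3.7
Step 1: a_1 = 3.7*(1 - 1/2) = 1.85, m(A_1) = 1.85
Step 2: a_2 = 3.7*(1 - 1/3) = 2.4667, m(A_2) = 2.4667
Step 3: a_3 = 3.7*(1 - 1/4) = 2.775, m(A_3) = 2.775
Step 4: a_4 = 3.7*(1 - 1/5) = 2.96, m(A_4) = 2.96
Step 5: a_5 = 3.7*(1 - 1/6) = 3.0833, m(A_5) = 3.0833
Step 6: a_6 = 3.7*(1 - 1/7) = 3.1714, m(A_6) = 3.1714
Step 7: a_7 = 3.7*(1 - 1/8) = 3.2375, m(A_7) = 3.2375
Limit: m(A_n) -> m([0,3.7]) = 3.7


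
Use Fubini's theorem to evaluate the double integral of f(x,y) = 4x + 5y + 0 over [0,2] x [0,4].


By Fubini, integrate in x first, then y.
Step 1: Fix y, integrate over x in [0,2]:
  integral(4x + 5y + 0, x=0..2)
  = 4*(2^2 - 0^2)/2 + (5y + 0)*(2 - 0)
  = 8 + (5y + 0)*2
  = 8 + 10y + 0
  = 8 + 10y
Step 2: Integrate over y in [0,4]:
  integral(8 + 10y, y=0..4)
  = 8*4 + 10*(4^2 - 0^2)/2
  = 32 + 80
  = 112


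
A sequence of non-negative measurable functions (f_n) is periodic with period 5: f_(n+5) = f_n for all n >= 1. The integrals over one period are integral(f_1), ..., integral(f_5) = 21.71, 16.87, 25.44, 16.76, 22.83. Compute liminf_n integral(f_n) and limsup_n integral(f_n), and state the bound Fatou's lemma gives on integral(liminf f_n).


The sequence (integral(f_n)) is periodic with period 5, repeating the values 21.71, 16.87, 25.44, 16.76, 22.83 indefinitely.
Step 1: For a periodic sequence, every tail (a_m, a_(m+1), ...) contains all 5 period values infinitely often.
Step 2: Hence inf of every tail = min of the period values = min(21.71, 16.87, 25.44, 16.76, 22.83) = 16.76.
        liminf_n integral(f_n) = sup over m of (inf of tail from m) = 16.76.
Step 3: Similarly sup of every tail = max of the period values = 25.44.
        limsup_n integral(f_n) = 25.44.
Step 4: Fatou's lemma: integral(liminf_n f_n) <= liminf_n integral(f_n) = 16.76.
        So the integral of the pointwise liminf is at most 16.76.


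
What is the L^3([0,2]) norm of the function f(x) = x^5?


Step 1: ||f||_3 = (integral_0^2 |x^5|^3 dx)^(1/3)
     = (integral_0^2 x^15 dx)^(1/3)
Step 2: integral_0^2 x^15 dx = [x^16/(16)] from 0 to 2 = 2^16/16
     = 65536/16 = 4096
Step 3: ||f||_3 = (4096)^(1/3) = 16


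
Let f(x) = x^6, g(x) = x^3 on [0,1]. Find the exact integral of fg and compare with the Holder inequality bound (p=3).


Step 1: Exact integral of f*g = integral(x^9, 0, 1) = 1/10
     = 0.1
Step 2: Holder bound with p=3, q=1.5:
  ||f||_p = (integral x^18 dx)^(1/3) = (1/19)^(1/3) = 0.374756
  ||g||_q = (integral x^4.5 dx)^(1/1.5) = (1/5.5)^(1/1.5) = 0.320941
Step 3: Holder bound = ||f||_p * ||g||_q = 0.374756 * 0.320941 = 0.120275
Verification: 0.1 <= 0.120275 (Holder holds)


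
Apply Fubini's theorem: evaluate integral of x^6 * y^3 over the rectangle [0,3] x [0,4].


By Fubini's theorem, the double integral factors as a product of single integrals:
Step 1: integral_0^3 x^6 dx = [x^7/7] from 0 to 3
     = 3^7/7 = 312.428571
Step 2: integral_0^4 y^3 dy = [y^4/4] from 0 to 4
     = 4^4/4 = 64
Step 3: Double integral = 312.428571 * 64 = 19995.428571


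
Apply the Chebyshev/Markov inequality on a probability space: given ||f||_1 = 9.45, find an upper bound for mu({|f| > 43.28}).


Chebyshev/Markov inequality: mu(|f| > eps) <= (||f||_p / eps)^p
Step 1: ||f||_1 / eps = 9.45 / 43.28 = 0.218346
Step 2: Raise to power p = 1:
  (0.218346)^1 = 0.218346
Step 3: Therefore mu(|f| > 43.28) <= 0.218346


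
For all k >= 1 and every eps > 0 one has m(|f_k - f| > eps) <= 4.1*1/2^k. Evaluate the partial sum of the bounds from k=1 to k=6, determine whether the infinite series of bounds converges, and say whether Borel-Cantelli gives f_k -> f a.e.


Step 1: List the terms 4.1*1/2^k for k = 1 to 6:
  k=1: 2.05
  k=2: 1.025
  k=3: 0.5125
  k=4: 0.25625
  k=5: 0.128125
  k=6: 0.064062
Step 2: Partial sum = 2.05 + 1.025 + 0.5125 + 0.25625 + 0.128125 + 0.064062
     = 4.035937
Step 3: The full series sum_(k>=1) 4.1*1/2^k converges (geometric series with ratio 1/2 < 1; a constant multiple of a convergent series converges).
Step 4: Fix eps > 0. Since sum_k m(|f_k - f| > eps) < infinity, the Borel-Cantelli lemma gives
        m(limsup_k {|f_k - f| > eps}) = 0, i.e. for a.e. x, |f_k(x) - f(x)| <= eps for all large k.
        Applying this with eps = 1/j for j = 1, 2, ... and intersecting the countably many full-measure sets,
        for a.e. x we get limsup_k |f_k(x) - f(x)| <= 1/j for every j, hence f_k -> f almost everywhere.
Conclusion: series converges; Borel-Cantelli yields f_k -> f a.e.


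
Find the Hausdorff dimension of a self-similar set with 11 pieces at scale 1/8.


For a self-similar set with N copies scaled by 1/r:
dim_H = log(N)/log(r) = log(11)/log(8)
= 2.397895/2.079442
= 1.153144


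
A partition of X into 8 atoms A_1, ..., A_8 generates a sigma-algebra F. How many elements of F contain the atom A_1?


Each element of F is a union of some subset S of the 8 atoms.
The element contains A_1 iff A_1 is in S.
So we count subsets S of {A_1,...,A_8} with A_1 in S: choose freely among the other 7 atoms.
Count = 2^(8-1) = 2^7 = 128.


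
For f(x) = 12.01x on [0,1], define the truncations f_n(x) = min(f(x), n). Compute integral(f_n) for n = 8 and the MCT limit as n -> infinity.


f(x) = 12.01x on [0,1]; f_n(x) = min(12.01x, n). At n = 8:
Step 1: f(x) reaches 8 at x = 8/12.01 = 0.666112
Step 2: integral(f_8) = integral(12.01x, 0, 0.666112) + integral(8, 0.666112, 1)
       = 12.01*0.666112^2/2 + 8*(1 - 0.666112)
       = 2.664446 + 2.671107
       = 5.335554
Step 3: As n -> infinity, f_n increases to f, so by MCT integral(f_n) -> integral(f) = 12.01/2 = 6.005.
Convergence: integral(f_8) = 5.335554 -> 6.005 as n -> infinity


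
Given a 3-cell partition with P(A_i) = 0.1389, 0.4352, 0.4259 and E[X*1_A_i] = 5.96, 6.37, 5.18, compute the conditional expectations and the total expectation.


For each cell A_i: E[X|A_i] = E[X*1_A_i] / P(A_i)
Step 1: E[X|A_1] = 5.96 / 0.1389 = 42.908567
Step 2: E[X|A_2] = 6.37 / 0.4352 = 14.636949
Step 3: E[X|A_3] = 5.18 / 0.4259 = 12.162479
Verification: E[X] = sum E[X*1_A_i] = 5.96 + 6.37 + 5.18 = 17.51


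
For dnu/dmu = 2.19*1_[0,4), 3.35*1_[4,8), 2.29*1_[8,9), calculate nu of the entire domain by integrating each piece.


Integrate each piece of the Radon-Nikodym derivative:
Step 1: integral_0^4 2.19 dx = 2.19*(4-0) = 2.19*4 = 8.76
Step 2: integral_4^8 3.35 dx = 3.35*(8-4) = 3.35*4 = 13.4
Step 3: integral_8^9 2.29 dx = 2.29*(9-8) = 2.29*1 = 2.29
Total: 8.76 + 13.4 + 2.29 = 24.45


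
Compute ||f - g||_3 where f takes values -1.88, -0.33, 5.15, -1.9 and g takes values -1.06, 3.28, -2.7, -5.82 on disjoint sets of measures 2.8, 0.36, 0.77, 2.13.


Step 1: Compute differences f_i - g_i:
  -1.88 - -1.06 = -0.82
  -0.33 - 3.28 = -3.61
  5.15 - -2.7 = 7.85
  -1.9 - -5.82 = 3.92
Step 2: Compute |diff|^3 * measure for each set:
  |-0.82|^3 * 2.8 = 0.551368 * 2.8 = 1.54383
  |-3.61|^3 * 0.36 = 47.045881 * 0.36 = 16.936517
  |7.85|^3 * 0.77 = 483.736625 * 0.77 = 372.477201
  |3.92|^3 * 2.13 = 60.236288 * 2.13 = 128.303293
Step 3: Sum = 519.260842
Step 4: ||f-g||_3 = (519.260842)^(1/3) = 8.03764


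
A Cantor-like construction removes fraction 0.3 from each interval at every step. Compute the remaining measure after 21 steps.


Step 1: At each step, fraction remaining = 1 - 0.3 = 0.7
Step 2: After 21 steps, measure = (0.7)^21
Result = 5.585459e-04


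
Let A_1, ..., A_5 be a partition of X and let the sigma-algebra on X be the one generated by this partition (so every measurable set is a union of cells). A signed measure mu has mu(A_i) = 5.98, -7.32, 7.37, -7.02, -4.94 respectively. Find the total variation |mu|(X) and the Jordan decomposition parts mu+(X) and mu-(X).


Step 1: Every measurable set is a union of atoms (the cells / points), so a Hahn decomposition is
  obtained by grouping atoms by sign: P = union of atoms with mu > 0, N = union of the remaining atoms.
  Atoms in P (indices): 1, 3;  atoms in N (indices): 2, 4, 5
  Positive values: 5.98, 7.37
  Negative values: -7.32, -7.02, -4.94
Step 2: mu+(X) = mu(P) = sum of positive atom values = 13.35
Step 3: mu-(X) = -mu(N) = sum of |negative atom values| = 19.28
Step 4: |mu|(X) = mu+(X) + mu-(X) = 13.35 + 19.28 = 32.63


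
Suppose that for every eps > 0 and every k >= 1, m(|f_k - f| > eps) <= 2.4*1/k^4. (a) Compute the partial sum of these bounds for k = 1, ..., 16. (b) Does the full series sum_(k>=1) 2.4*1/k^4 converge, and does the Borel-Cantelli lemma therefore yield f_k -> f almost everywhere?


Step 1: List the terms 2.4*1/k^4 for k = 1 to 16:
  k=1: 2.4
  k=2: 0.15
  k=3: 0.02963
  k=4: 0.009375
  k=5: 0.00384
  k=6: 0.001852
  k=7: 9.995835e-04
  k=8: 5.859375e-04
  k=9: 3.657979e-04
  k=10: 2.400000e-04
  k=11: 1.639232e-04
  k=12: 1.157407e-04
  k=13: 8.403067e-05
  k=14: 6.247397e-05
  k=15: 4.740741e-05
  k=16: 3.662109e-05
Step 2: Partial sum = 2.4 + 0.15 + 0.02963 + 0.009375 + 0.00384 + 0.001852 + 9.995835e-04 + 5.859375e-04 + 3.657979e-04 + 2.400000e-04 + 1.639232e-04 + 1.157407e-04 + 8.403067e-05 + 6.247397e-05 + 4.740741e-05 + 3.662109e-05
     = 2.597398
Step 3: The full series sum_(k>=1) 2.4*1/k^4 converges (p-series with p = 4 > 1; a constant multiple of a convergent series converges).
Step 4: Fix eps > 0. Since sum_k m(|f_k - f| > eps) < infinity, the Borel-Cantelli lemma gives
        m(limsup_k {|f_k - f| > eps}) = 0, i.e. for a.e. x, |f_k(x) - f(x)| <= eps for all large k.
        Applying this with eps = 1/j for j = 1, 2, ... and intersecting the countably many full-measure sets,
        for a.e. x we get limsup_k |f_k(x) - f(x)| <= 1/j for every j, hence f_k -> f almost everywhere.
Conclusion: series converges; Borel-Cantelli yields f_k -> f a.e.


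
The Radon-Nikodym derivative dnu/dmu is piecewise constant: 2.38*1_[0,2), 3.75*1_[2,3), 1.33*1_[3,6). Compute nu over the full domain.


Integrate each piece of the Radon-Nikodym derivative:
Step 1: integral_0^2 2.38 dx = 2.38*(2-0) = 2.38*2 = 4.76
Step 2: integral_2^3 3.75 dx = 3.75*(3-2) = 3.75*1 = 3.75
Step 3: integral_3^6 1.33 dx = 1.33*(6-3) = 1.33*3 = 3.99
Total: 4.76 + 3.75 + 3.99 = 12.5


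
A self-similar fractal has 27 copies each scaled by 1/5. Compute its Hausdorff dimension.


For a self-similar set with N copies scaled by 1/r:
dim_H = log(N)/log(r) = log(27)/log(5)
= 3.295837/1.609438
= 2.047819


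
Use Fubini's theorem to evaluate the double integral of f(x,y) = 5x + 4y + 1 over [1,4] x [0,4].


By Fubini, integrate in x first, then y.
Step 1: Fix y, integrate over x in [1,4]:
  integral(5x + 4y + 1, x=1..4)
  = 5*(4^2 - 1^2)/2 + (4y + 1)*(4 - 1)
  = 37.5 + (4y + 1)*3
  = 37.5 + 12y + 3
  = 40.5 + 12y
Step 2: Integrate over y in [0,4]:
  integral(40.5 + 12y, y=0..4)
  = 40.5*4 + 12*(4^2 - 0^2)/2
  = 162 + 96
  = 258


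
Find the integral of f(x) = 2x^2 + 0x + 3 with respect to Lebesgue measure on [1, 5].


The Lebesgue integral of a Riemann-integrable function agrees with the Riemann integral.
Antiderivative F(x) = (2/3)x^3 + (0/2)x^2 + 3x
F(5) = (2/3)*5^3 + (0/2)*5^2 + 3*5
     = (2/3)*125 + (0/2)*25 + 3*5
     = 83.333333 + 0.0 + 15
     = 98.333333
F(1) = 3.666667
Integral = F(5) - F(1) = 98.333333 - 3.666667 = 94.666667


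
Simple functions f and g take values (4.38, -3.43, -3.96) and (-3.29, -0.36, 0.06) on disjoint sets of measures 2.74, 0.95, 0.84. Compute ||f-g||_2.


Step 1: Compute differences f_i - g_i:
  4.38 - -3.29 = 7.67
  -3.43 - -0.36 = -3.07
  -3.96 - 0.06 = -4.02
Step 2: Compute |diff|^2 * measure for each set:
  |7.67|^2 * 2.74 = 58.8289 * 2.74 = 161.191186
  |-3.07|^2 * 0.95 = 9.4249 * 0.95 = 8.953655
  |-4.02|^2 * 0.84 = 16.1604 * 0.84 = 13.574736
Step 3: Sum = 183.719577
Step 4: ||f-g||_2 = (183.719577)^(1/2) = 13.554319


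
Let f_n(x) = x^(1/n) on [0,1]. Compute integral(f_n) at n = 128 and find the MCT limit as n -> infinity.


At n = 128: f_128(x) = x^(1/128).
Step 1: integral(x^(1/128), 0, 1) = [x^(1/128+1) / (1/128+1)] from 0 to 1
     = 1 / (1/128 + 1) = 1 / ((128+1)/128) = 128/(128+1)
     = 128/129 = 0.992248
Step 2: As n -> infinity, f_n(x) = x^(1/n) -> 1 for x in (0,1], and f_n is increasing in n.
By MCT, lim_n integral(f_n) = integral(lim_n f_n) = integral(1, 0, 1) = 1.
Step 3: Verify convergence: 128/129 = 0.992248 -> 1


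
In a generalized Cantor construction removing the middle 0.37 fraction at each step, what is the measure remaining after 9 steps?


Step 1: At each step, fraction remaining = 1 - 0.37 = 0.63
Step 2: After 9 steps, measure = (0.63)^9
Result = 0.015634


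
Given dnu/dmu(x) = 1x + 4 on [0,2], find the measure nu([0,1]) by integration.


nu(A) = integral_A (dnu/dmu) dmu = integral_0^1 (1x + 4) dx
Step 1: Antiderivative F(x) = (1/2)x^2 + 4x
Step 2: F(1) = (1/2)*1^2 + 4*1 = 0.5 + 4 = 4.5
Step 3: F(0) = (1/2)*0^2 + 4*0 = 0.0 + 0 = 0.0
Step 4: nu([0,1]) = F(1) - F(0) = 4.5 - 0.0 = 4.5


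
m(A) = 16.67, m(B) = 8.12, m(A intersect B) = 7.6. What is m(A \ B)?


m(A \ B) = m(A) - m(A n B)
= 16.67 - 7.6
= 9.07


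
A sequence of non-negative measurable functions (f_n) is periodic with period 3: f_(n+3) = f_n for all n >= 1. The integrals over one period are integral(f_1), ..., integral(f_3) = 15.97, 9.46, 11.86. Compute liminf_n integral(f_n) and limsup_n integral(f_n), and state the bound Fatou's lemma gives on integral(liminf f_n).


The sequence (integral(f_n)) is periodic with period 3, repeating the values 15.97, 9.46, 11.86 indefinitely.
Step 1: For a periodic sequence, every tail (a_m, a_(m+1), ...) contains all 3 period values infinitely often.
Step 2: Hence inf of every tail = min of the period values = min(15.97, 9.46, 11.86) = 9.46.
        liminf_n integral(f_n) = sup over m of (inf of tail from m) = 9.46.
Step 3: Similarly sup of every tail = max of the period values = 15.97.
        limsup_n integral(f_n) = 15.97.
Step 4: Fatou's lemma: integral(liminf_n f_n) <= liminf_n integral(f_n) = 9.46.
        So the integral of the pointwise liminf is at most 9.46.


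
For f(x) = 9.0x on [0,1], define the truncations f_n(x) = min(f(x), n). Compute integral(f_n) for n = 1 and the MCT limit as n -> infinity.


f(x) = 9.0x on [0,1]; f_n(x) = min(9.0x, n). At n = 1:
Step 1: f(x) reaches 1 at x = 1/9.0 = 0.111111
Step 2: integral(f_1) = integral(9.0x, 0, 0.111111) + integral(1, 0.111111, 1)
       = 9.0*0.111111^2/2 + 1*(1 - 0.111111)
       = 0.055556 + 0.888889
       = 0.944444
Step 3: As n -> infinity, f_n increases to f, so by MCT integral(f_n) -> integral(f) = 9.0/2 = 4.5.
Convergence: integral(f_1) = 0.944444 -> 4.5 as n -> infinity


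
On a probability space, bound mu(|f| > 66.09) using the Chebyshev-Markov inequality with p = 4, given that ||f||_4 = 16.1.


Chebyshev/Markov inequality: mu(|f| > eps) <= (||f||_p / eps)^p
Step 1: ||f||_4 / eps = 16.1 / 66.09 = 0.243607
Step 2: Raise to power p = 4:
  (0.243607)^4 = 0.003522
Step 3: Therefore mu(|f| > 66.09) <= 0.003522


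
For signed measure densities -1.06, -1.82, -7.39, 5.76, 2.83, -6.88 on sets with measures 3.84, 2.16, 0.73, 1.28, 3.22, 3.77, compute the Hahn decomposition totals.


Step 1: Compute signed measure on each set:
  Set 1: -1.06 * 3.84 = -4.0704
  Set 2: -1.82 * 2.16 = -3.9312
  Set 3: -7.39 * 0.73 = -5.3947
  Set 4: 5.76 * 1.28 = 7.3728
  Set 5: 2.83 * 3.22 = 9.1126
  Set 6: -6.88 * 3.77 = -25.9376
Step 2: Total signed measure = (-4.0704) + (-3.9312) + (-5.3947) + (7.3728) + (9.1126) + (-25.9376)
     = -22.8485
Step 3: Positive part mu+(X) = sum of positive contributions = 16.4854
Step 4: Negative part mu-(X) = |sum of negative contributions| = 39.3339


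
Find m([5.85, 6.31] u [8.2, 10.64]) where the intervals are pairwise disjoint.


For pairwise disjoint intervals, m(union) = sum of lengths.
= (6.31 - 5.85) + (10.64 - 8.2)
= 0.46 + 2.44
= 2.9


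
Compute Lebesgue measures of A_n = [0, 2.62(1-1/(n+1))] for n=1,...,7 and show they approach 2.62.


By continuity of measure from below: if A_n increases to A, then m(A_n) -> m(A).
Here A = [0, 2.62], so m(A) = 2.62
Step 1: a_1 = 2.62*(1 - 1/2) = 1.31, m(A_1) = 1.31
Step 2: a_2 = 2.62*(1 - 1/3) = 1.7467, m(A_2) = 1.7467
Step 3: a_3 = 2.62*(1 - 1/4) = 1.965, m(A_3) = 1.965
Step 4: a_4 = 2.62*(1 - 1/5) = 2.096, m(A_4) = 2.096
Step 5: a_5 = 2.62*(1 - 1/6) = 2.1833, m(A_5) = 2.1833
Step 6: a_6 = 2.62*(1 - 1/7) = 2.2457, m(A_6) = 2.2457
Step 7: a_7 = 2.62*(1 - 1/8) = 2.2925, m(A_7) = 2.2925
Limit: m(A_n) -> m([0,2.62]) = 2.62


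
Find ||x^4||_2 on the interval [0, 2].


Step 1: ||f||_2 = (integral_0^2 |x^4|^2 dx)^(1/2)
     = (integral_0^2 x^8 dx)^(1/2)
Step 2: integral_0^2 x^8 dx = [x^9/(9)] from 0 to 2 = 2^9/9
     = 512/9 = 56.888889
Step 3: ||f||_2 = (56.888889)^(1/2) = 7.542472


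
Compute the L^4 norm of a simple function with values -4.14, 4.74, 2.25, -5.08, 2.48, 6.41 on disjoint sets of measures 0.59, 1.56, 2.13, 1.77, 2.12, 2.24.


Step 1: Compute |f_i|^4 for each value:
  |-4.14|^4 = 293.765888
  |4.74|^4 = 504.79305
  |2.25|^4 = 25.628906
  |-5.08|^4 = 665.970281
  |2.48|^4 = 37.82742
  |6.41|^4 = 1688.231962
Step 2: Multiply by measures and sum:
  293.765888 * 0.59 = 173.321874
  504.79305 * 1.56 = 787.477158
  25.628906 * 2.13 = 54.58957
  665.970281 * 1.77 = 1178.767397
  37.82742 * 2.12 = 80.194131
  1688.231962 * 2.24 = 3781.639594
Sum = 173.321874 + 787.477158 + 54.58957 + 1178.767397 + 80.194131 + 3781.639594 = 6055.989724
Step 3: Take the p-th root:
||f||_4 = (6055.989724)^(1/4) = 8.821578


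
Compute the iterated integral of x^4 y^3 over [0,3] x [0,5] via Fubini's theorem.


By Fubini's theorem, the double integral factors as a product of single integrals:
Step 1: integral_0^3 x^4 dx = [x^5/5] from 0 to 3
     = 3^5/5 = 48.6
Step 2: integral_0^5 y^3 dy = [y^4/4] from 0 to 5
     = 5^4/4 = 156.25
Step 3: Double integral = 48.6 * 156.25 = 7593.75


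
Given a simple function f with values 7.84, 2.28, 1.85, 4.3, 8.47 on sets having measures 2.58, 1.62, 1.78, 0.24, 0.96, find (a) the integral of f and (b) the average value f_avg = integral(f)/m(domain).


Step 1: Integral = sum(value_i * measure_i)
= 7.84*2.58 + 2.28*1.62 + 1.85*1.78 + 4.3*0.24 + 8.47*0.96
= 20.2272 + 3.6936 + 3.293 + 1.032 + 8.1312
= 36.377
Step 2: Total measure of domain = 2.58 + 1.62 + 1.78 + 0.24 + 0.96 = 7.18
Step 3: Average value = 36.377 / 7.18 = 5.066435


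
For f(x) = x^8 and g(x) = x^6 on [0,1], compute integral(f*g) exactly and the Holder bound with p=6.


Step 1: Exact integral of f*g = integral(x^14, 0, 1) = 1/15
     = 0.066667
Step 2: Holder bound with p=6, q=1.2:
  ||f||_p = (integral x^48 dx)^(1/6) = (1/49)^(1/6) = 0.522758
  ||g||_q = (integral x^7.2 dx)^(1/1.2) = (1/8.2)^(1/1.2) = 0.173176
Step 3: Holder bound = ||f||_p * ||g||_q = 0.522758 * 0.173176 = 0.090529
Verification: 0.066667 <= 0.090529 (Holder holds)


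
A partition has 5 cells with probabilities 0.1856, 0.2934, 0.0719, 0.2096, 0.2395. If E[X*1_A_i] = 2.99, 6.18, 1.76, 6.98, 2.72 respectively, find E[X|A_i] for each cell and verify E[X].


For each cell A_i: E[X|A_i] = E[X*1_A_i] / P(A_i)
Step 1: E[X|A_1] = 2.99 / 0.1856 = 16.109914
Step 2: E[X|A_2] = 6.18 / 0.2934 = 21.063395
Step 3: E[X|A_3] = 1.76 / 0.0719 = 24.478442
Step 4: E[X|A_4] = 6.98 / 0.2096 = 33.301527
Step 5: E[X|A_5] = 2.72 / 0.2395 = 11.356994
Verification: E[X] = sum E[X*1_A_i] = 2.99 + 6.18 + 1.76 + 6.98 + 2.72 = 20.63


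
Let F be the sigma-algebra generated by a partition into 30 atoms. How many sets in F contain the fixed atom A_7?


Each element of F is a union of some subset S of the 30 atoms.
The element contains A_7 iff A_7 is in S.
So we count subsets S of {A_1,...,A_30} with A_7 in S: choose freely among the other 29 atoms.
Count = 2^(30-1) = 2^29 = 536870912.


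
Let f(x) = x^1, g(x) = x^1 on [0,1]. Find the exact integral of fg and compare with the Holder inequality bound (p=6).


Step 1: Exact integral of f*g = integral(x^2, 0, 1) = 1/3
     = 0.333333
Step 2: Holder bound with p=6, q=1.2:
  ||f||_p = (integral x^6 dx)^(1/6) = (1/7)^(1/6) = 0.72302
  ||g||_q = (integral x^1.2 dx)^(1/1.2) = (1/2.2)^(1/1.2) = 0.518379
Step 3: Holder bound = ||f||_p * ||g||_q = 0.72302 * 0.518379 = 0.374799
Verification: 0.333333 <= 0.374799 (Holder holds)


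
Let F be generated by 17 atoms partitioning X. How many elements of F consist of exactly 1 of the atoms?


Each element of F is a union of some subset of the 17 atoms.
Elements that are unions of exactly 1 atoms correspond to 1-element subsets of the 17 atoms.
Count = C(17, 1) = 17! / (1! * 16!) = 17.


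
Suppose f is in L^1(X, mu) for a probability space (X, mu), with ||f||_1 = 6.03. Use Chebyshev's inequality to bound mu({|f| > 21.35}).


Chebyshev/Markov inequality: mu(|f| > eps) <= (||f||_p / eps)^p
Step 1: ||f||_1 / eps = 6.03 / 21.35 = 0.282436
Step 2: Raise to power p = 1:
  (0.282436)^1 = 0.282436
Step 3: Therefore mu(|f| > 21.35) <= 0.282436


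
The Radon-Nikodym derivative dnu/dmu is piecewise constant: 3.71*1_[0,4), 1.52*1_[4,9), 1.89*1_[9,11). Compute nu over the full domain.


Integrate each piece of the Radon-Nikodym derivative:
Step 1: integral_0^4 3.71 dx = 3.71*(4-0) = 3.71*4 = 14.84
Step 2: integral_4^9 1.52 dx = 1.52*(9-4) = 1.52*5 = 7.6
Step 3: integral_9^11 1.89 dx = 1.89*(11-9) = 1.89*2 = 3.78
Total: 14.84 + 7.6 + 3.78 = 26.22


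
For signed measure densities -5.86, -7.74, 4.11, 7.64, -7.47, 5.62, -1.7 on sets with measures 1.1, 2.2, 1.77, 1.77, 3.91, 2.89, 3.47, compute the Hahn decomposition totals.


Step 1: Compute signed measure on each set:
  Set 1: -5.86 * 1.1 = -6.446
  Set 2: -7.74 * 2.2 = -17.028
  Set 3: 4.11 * 1.77 = 7.2747
  Set 4: 7.64 * 1.77 = 13.5228
  Set 5: -7.47 * 3.91 = -29.2077
  Set 6: 5.62 * 2.89 = 16.2418
  Set 7: -1.7 * 3.47 = -5.899
Step 2: Total signed measure = (-6.446) + (-17.028) + (7.2747) + (13.5228) + (-29.2077) + (16.2418) + (-5.899)
     = -21.5414
Step 3: Positive part mu+(X) = sum of positive contributions = 37.0393
Step 4: Negative part mu-(X) = |sum of negative contributions| = 58.5807


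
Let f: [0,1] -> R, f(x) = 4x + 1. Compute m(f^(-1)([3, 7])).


f^(-1)([3, 7]) = {x : 3 <= 4x + 1 <= 7}
Solving: (3 - 1)/4 <= x <= (7 - 1)/4
= [0.5, 1.5]
Intersecting with [0,1]: [0.5, 1]
Measure = 1 - 0.5 = 0.5


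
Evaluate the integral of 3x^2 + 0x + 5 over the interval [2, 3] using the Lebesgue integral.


The Lebesgue integral of a Riemann-integrable function agrees with the Riemann integral.
Antiderivative F(x) = (3/3)x^3 + (0/2)x^2 + 5x
F(3) = (3/3)*3^3 + (0/2)*3^2 + 5*3
     = (3/3)*27 + (0/2)*9 + 5*3
     = 27 + 0.0 + 15
     = 42
F(2) = 18
Integral = F(3) - F(2) = 42 - 18 = 24


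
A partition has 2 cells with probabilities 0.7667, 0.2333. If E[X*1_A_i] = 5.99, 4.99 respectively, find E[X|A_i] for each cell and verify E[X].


For each cell A_i: E[X|A_i] = E[X*1_A_i] / P(A_i)
Step 1: E[X|A_1] = 5.99 / 0.7667 = 7.812704
Step 2: E[X|A_2] = 4.99 / 0.2333 = 21.38877
Verification: E[X] = sum E[X*1_A_i] = 5.99 + 4.99 = 10.98


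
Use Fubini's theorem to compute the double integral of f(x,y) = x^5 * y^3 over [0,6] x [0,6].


By Fubini's theorem, the double integral factors as a product of single integrals:
Step 1: integral_0^6 x^5 dx = [x^6/6] from 0 to 6
     = 6^6/6 = 7776
Step 2: integral_0^6 y^3 dy = [y^4/4] from 0 to 6
     = 6^4/4 = 324
Step 3: Double integral = 7776 * 324 = 2.519424e+06


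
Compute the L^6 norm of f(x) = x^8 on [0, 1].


Step 1: ||f||_6 = (integral_0^1 |x^8|^6 dx)^(1/6)
     = (integral_0^1 x^48 dx)^(1/6)
Step 2: integral_0^1 x^48 dx = [x^49/(49)] from 0 to 1 = 1^49/49
     = 1/49 = 0.020408
Step 3: ||f||_6 = (0.020408)^(1/6) = 0.522758


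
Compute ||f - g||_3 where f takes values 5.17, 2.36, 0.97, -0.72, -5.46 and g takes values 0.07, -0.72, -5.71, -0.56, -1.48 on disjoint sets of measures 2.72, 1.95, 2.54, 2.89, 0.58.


Step 1: Compute differences f_i - g_i:
  5.17 - 0.07 = 5.1
  2.36 - -0.72 = 3.08
  0.97 - -5.71 = 6.68
  -0.72 - -0.56 = -0.16
  -5.46 - -1.48 = -3.98
Step 2: Compute |diff|^3 * measure for each set:
  |5.1|^3 * 2.72 = 132.651 * 2.72 = 360.81072
  |3.08|^3 * 1.95 = 29.218112 * 1.95 = 56.975318
  |6.68|^3 * 2.54 = 298.077632 * 2.54 = 757.117185
  |-0.16|^3 * 2.89 = 0.004096 * 2.89 = 0.011837
  |-3.98|^3 * 0.58 = 63.044792 * 0.58 = 36.565979
Step 3: Sum = 1211.48104
Step 4: ||f-g||_3 = (1211.48104)^(1/3) = 10.660368


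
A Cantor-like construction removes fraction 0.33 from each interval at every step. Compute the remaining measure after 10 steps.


Step 1: At each step, fraction remaining = 1 - 0.33 = 0.67
Step 2: After 10 steps, measure = (0.67)^10
Result = 0.018228


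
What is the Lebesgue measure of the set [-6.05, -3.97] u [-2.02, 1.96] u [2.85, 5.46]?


For pairwise disjoint intervals, m(union) = sum of lengths.
= (-3.97 - -6.05) + (1.96 - -2.02) + (5.46 - 2.85)
= 2.08 + 3.98 + 2.61
= 8.67


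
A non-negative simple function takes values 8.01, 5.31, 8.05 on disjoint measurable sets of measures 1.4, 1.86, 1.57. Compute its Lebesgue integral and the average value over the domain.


Step 1: Integral = sum(value_i * measure_i)
= 8.01*1.4 + 5.31*1.86 + 8.05*1.57
= 11.214 + 9.8766 + 12.6385
= 33.7291
Step 2: Total measure of domain = 1.4 + 1.86 + 1.57 = 4.83
Step 3: Average value = 33.7291 / 4.83 = 6.983251


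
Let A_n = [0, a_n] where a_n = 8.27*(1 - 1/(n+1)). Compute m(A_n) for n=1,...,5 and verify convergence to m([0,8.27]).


By continuity of measure from below: if A_n increases to A, then m(A_n) -> m(A).
Here A = [0, 8.27], so m(A) = 8.27
Step 1: a_1 = 8.27*(1 - 1/2) = 4.135, m(A_1) = 4.135
Step 2: a_2 = 8.27*(1 - 1/3) = 5.5133, m(A_2) = 5.5133
Step 3: a_3 = 8.27*(1 - 1/4) = 6.2025, m(A_3) = 6.2025
Step 4: a_4 = 8.27*(1 - 1/5) = 6.616, m(A_4) = 6.616
Step 5: a_5 = 8.27*(1 - 1/6) = 6.8917, m(A_5) = 6.8917
Limit: m(A_n) -> m([0,8.27]) = 8.27


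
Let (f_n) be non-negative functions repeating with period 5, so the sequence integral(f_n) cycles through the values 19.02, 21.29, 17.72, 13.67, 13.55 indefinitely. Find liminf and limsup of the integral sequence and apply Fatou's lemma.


The sequence (integral(f_n)) is periodic with period 5, repeating the values 19.02, 21.29, 17.72, 13.67, 13.55 indefinitely.
Step 1: For a periodic sequence, every tail (a_m, a_(m+1), ...) contains all 5 period values infinitely often.
Step 2: Hence inf of every tail = min of the period values = min(19.02, 21.29, 17.72, 13.67, 13.55) = 13.55.
        liminf_n integral(f_n) = sup over m of (inf of tail from m) = 13.55.
Step 3: Similarly sup of every tail = max of the period values = 21.29.
        limsup_n integral(f_n) = 21.29.
Step 4: Fatou's lemma: integral(liminf_n f_n) <= liminf_n integral(f_n) = 13.55.
        So the integral of the pointwise liminf is at most 13.55.


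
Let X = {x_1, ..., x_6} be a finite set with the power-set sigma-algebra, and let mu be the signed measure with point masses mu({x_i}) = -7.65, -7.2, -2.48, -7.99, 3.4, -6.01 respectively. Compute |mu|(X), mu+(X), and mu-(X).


Step 1: Every measurable set is a union of atoms (the cells / points), so a Hahn decomposition is
  obtained by grouping atoms by sign: P = union of atoms with mu > 0, N = union of the remaining atoms.
  Atoms in P (indices): 5;  atoms in N (indices): 1, 2, 3, 4, 6
  Positive values: 3.4
  Negative values: -7.65, -7.2, -2.48, -7.99, -6.01
Step 2: mu+(X) = mu(P) = sum of positive atom values = 3.4
Step 3: mu-(X) = -mu(N) = sum of |negative atom values| = 31.33
Step 4: |mu|(X) = mu+(X) + mu-(X) = 3.4 + 31.33 = 34.73


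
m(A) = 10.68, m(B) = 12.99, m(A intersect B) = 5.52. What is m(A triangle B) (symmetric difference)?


m(A Delta B) = m(A) + m(B) - 2*m(A n B)
= 10.68 + 12.99 - 2*5.52
= 10.68 + 12.99 - 11.04
= 12.63


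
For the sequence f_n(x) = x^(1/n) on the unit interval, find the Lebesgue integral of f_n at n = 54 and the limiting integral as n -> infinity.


At n = 54: f_54(x) = x^(1/54).
Step 1: integral(x^(1/54), 0, 1) = [x^(1/54+1) / (1/54+1)] from 0 to 1
     = 1 / (1/54 + 1) = 1 / ((54+1)/54) = 54/(54+1)
     = 54/55 = 0.981818
Step 2: As n -> infinity, f_n(x) = x^(1/n) -> 1 for x in (0,1], and f_n is increasing in n.
By MCT, lim_n integral(f_n) = integral(lim_n f_n) = integral(1, 0, 1) = 1.
Step 3: Verify convergence: 54/55 = 0.981818 -> 1


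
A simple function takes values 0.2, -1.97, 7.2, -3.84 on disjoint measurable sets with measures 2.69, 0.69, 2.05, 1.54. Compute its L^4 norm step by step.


Step 1: Compute |f_i|^4 for each value:
  |0.2|^4 = 0.0016
  |-1.97|^4 = 15.061385
  |7.2|^4 = 2687.3856
  |-3.84|^4 = 217.432719
Step 2: Multiply by measures and sum:
  0.0016 * 2.69 = 0.004304
  15.061385 * 0.69 = 10.392356
  2687.3856 * 2.05 = 5509.14048
  217.432719 * 1.54 = 334.846388
Sum = 0.004304 + 10.392356 + 5509.14048 + 334.846388 = 5854.383527
Step 3: Take the p-th root:
||f||_4 = (5854.383527)^(1/4) = 8.747225


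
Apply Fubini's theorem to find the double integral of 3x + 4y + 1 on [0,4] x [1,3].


By Fubini, integrate in x first, then y.
Step 1: Fix y, integrate over x in [0,4]:
  integral(3x + 4y + 1, x=0..4)
  = 3*(4^2 - 0^2)/2 + (4y + 1)*(4 - 0)
  = 24 + (4y + 1)*4
  = 24 + 16y + 4
  = 28 + 16y
Step 2: Integrate over y in [1,3]:
  integral(28 + 16y, y=1..3)
  = 28*2 + 16*(3^2 - 1^2)/2
  = 56 + 64
  = 120


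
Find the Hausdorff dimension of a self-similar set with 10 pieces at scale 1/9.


For a self-similar set with N copies scaled by 1/r:
dim_H = log(N)/log(r) = log(10)/log(9)
= 2.302585/2.197225
= 1.047952


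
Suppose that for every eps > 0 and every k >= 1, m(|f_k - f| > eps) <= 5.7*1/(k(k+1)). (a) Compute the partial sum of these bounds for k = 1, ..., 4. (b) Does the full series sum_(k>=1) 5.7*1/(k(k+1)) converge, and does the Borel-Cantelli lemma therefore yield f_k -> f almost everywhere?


Step 1: List the terms 5.7*1/(k(k+1)) for k = 1 to 4:
  k=1: 2.85
  k=2: 0.95
  k=3: 0.475
  k=4: 0.285
Step 2: Partial sum = 2.85 + 0.95 + 0.475 + 0.285
     = 4.56
Step 3: The full series sum_(k>=1) 5.7*1/(k(k+1)) converges (telescoping series sum 1/(k(k+1)) = 1; a constant multiple of a convergent series converges).
Step 4: Fix eps > 0. Since sum_k m(|f_k - f| > eps) < infinity, the Borel-Cantelli lemma gives
        m(limsup_k {|f_k - f| > eps}) = 0, i.e. for a.e. x, |f_k(x) - f(x)| <= eps for all large k.
        Applying this with eps = 1/j for j = 1, 2, ... and intersecting the countably many full-measure sets,
        for a.e. x we get limsup_k |f_k(x) - f(x)| <= 1/j for every j, hence f_k -> f almost everywhere.
Conclusion: series converges; Borel-Cantelli yields f_k -> f a.e.
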